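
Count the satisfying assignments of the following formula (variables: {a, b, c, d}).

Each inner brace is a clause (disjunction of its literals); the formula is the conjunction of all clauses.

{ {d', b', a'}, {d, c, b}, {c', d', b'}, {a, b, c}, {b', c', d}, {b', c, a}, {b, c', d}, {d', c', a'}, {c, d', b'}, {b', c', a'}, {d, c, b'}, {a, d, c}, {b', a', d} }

There are 2^4 = 16 truth assignments over (a, b, c, d).
Check each against the 13 clauses (columns in the order a, b, c, d):
  F F F F  ✗ fails (d + c + b)
  F F F T  ✗ fails (a + b + c)
  F F T F  ✗ fails (b + c' + d)
  F F T T  ✓ satisfies all
  F T F F  ✗ fails (b' + c + a)
  F T F T  ✗ fails (b' + c + a)
  F T T F  ✗ fails (b' + c' + d)
  F T T T  ✗ fails (c' + d' + b')
  T F F F  ✗ fails (d + c + b)
  T F F T  ✓ satisfies all
  T F T F  ✗ fails (b + c' + d)
  T F T T  ✗ fails (d' + c' + a')
  T T F F  ✗ fails (d + c + b')
  T T F T  ✗ fails (d' + b' + a')
  T T T F  ✗ fails (b' + c' + d)
  T T T T  ✗ fails (d' + b' + a')
2 of the 16 rows are models.

2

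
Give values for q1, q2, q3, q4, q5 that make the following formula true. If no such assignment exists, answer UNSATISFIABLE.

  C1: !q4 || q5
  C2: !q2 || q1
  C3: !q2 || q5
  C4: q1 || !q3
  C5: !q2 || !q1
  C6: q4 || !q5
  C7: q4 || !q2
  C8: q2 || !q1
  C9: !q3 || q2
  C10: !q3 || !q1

q1: false; q2: false; q3: false; q4: true; q5: true

Branch on q4: set q4 = true.
Unit clause (q5) forces q5 = true.
Branch on q2: set q2 = false.
Unit clause (!q1) forces q1 = false.
Unit clause (!q3) forces q3 = false.
Every clause now holds.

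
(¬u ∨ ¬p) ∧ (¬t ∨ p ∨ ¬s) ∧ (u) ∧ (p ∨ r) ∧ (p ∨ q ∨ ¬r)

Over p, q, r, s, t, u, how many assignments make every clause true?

3

There are 2^6 = 64 truth assignments over (p, q, r, s, t, u).
Split on s. With s = True, the clauses containing s are satisfied and ¬s drops from the rest; 1 of the 2^5 = 32 assignments to the other variables satisfy what remains.
With s = False, by the same count on the reduced clause set, 2 assignments work.
(One model: p=F, q=T, r=T, s=F, t=F, u=T.)
Total: 1 + 2 = 3.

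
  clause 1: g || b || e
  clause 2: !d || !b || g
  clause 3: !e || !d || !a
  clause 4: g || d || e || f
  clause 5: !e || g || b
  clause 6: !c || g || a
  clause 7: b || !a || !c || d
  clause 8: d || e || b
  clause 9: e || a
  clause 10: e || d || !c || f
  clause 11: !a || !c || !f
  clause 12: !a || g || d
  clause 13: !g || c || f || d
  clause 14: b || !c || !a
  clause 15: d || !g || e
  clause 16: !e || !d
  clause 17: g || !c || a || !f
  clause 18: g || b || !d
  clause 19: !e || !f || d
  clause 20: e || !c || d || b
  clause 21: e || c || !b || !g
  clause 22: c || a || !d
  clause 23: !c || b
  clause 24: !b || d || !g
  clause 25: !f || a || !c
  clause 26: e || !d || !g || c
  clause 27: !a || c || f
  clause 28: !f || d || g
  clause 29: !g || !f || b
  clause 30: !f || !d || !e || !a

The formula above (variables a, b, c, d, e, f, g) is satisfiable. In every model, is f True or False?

Suppose f = true.
Try e = true.
The clause (!d) is unit, so d = false.
Now (d) is unsatisfied and unit — conflict.
Backtrack on e: now try e = false.
The clause (a) is unit, so a = true.
The clause (!c) is unit, so c = false.
Try g = true.
The clause (d) is unit, so d = true.
Now (!d) is unsatisfied and unit — conflict.
Backtrack on g: now try g = false.
The clause (b) is unit, so b = true.
The clause (!d) is unit, so d = false.
Now (d) is unsatisfied and unit — conflict.
Either choice for g ends in contradiction.
Either choice for e ends in contradiction.
So every satisfying assignment has f = False.

False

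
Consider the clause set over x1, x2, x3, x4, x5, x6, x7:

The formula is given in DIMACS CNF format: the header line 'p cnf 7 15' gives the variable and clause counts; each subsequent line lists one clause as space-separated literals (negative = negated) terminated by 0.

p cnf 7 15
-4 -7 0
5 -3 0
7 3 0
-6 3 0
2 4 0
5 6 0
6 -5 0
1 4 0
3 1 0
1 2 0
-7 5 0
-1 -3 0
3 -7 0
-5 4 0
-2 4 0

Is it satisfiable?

Yes, satisfiable

Branch on x4: set x4 = True.
(¬x7) alone gives x7 = False.
(x3) alone gives x3 = True.
(x5) alone gives x5 = True.
(x6) alone gives x6 = True.
(¬x1) alone gives x1 = False.
(x2) alone gives x2 = True.
All clauses are satisfied.
A satisfying assignment: x1 ↦ False,  x2 ↦ True,  x3 ↦ True,  x4 ↦ True,  x5 ↦ True,  x6 ↦ True,  x7 ↦ False.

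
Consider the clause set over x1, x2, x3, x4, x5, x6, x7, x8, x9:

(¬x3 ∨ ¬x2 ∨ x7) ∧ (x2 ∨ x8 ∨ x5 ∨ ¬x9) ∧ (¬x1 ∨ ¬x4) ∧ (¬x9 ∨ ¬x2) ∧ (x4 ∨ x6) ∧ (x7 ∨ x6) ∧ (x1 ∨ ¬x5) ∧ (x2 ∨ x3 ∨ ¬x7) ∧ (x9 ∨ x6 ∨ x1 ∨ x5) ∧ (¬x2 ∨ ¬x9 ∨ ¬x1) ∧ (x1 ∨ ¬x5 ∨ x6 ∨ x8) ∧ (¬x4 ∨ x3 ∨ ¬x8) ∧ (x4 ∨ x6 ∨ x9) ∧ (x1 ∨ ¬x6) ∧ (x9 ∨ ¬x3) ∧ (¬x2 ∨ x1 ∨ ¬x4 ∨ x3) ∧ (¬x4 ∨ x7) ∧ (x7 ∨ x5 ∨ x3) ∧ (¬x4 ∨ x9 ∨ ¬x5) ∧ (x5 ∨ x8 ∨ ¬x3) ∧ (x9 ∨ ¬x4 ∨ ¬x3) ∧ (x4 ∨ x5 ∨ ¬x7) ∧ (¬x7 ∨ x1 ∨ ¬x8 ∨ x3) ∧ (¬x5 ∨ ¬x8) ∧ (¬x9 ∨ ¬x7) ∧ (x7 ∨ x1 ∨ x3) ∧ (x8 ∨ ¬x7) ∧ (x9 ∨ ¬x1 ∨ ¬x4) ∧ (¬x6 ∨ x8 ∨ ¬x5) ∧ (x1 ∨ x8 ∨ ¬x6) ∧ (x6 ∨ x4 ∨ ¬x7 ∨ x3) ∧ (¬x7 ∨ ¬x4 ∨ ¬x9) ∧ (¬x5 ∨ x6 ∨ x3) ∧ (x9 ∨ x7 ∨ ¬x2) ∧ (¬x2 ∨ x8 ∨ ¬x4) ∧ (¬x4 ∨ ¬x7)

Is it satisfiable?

Yes, satisfiable

Try x1 = True.
The clause (¬x4) is unit, so x4 = False.
The clause (x6) is unit, so x6 = True.
Try x9 = True.
The clause (¬x2) is unit, so x2 = False.
The clause (¬x7) is unit, so x7 = False.
Try x8 = True.
The clause (¬x5) is unit, so x5 = False.
The clause (x3) is unit, so x3 = True.
Every clause now holds.
A satisfying assignment: x1=True; x2=False; x3=True; x4=False; x5=False; x6=True; x7=False; x8=True; x9=True.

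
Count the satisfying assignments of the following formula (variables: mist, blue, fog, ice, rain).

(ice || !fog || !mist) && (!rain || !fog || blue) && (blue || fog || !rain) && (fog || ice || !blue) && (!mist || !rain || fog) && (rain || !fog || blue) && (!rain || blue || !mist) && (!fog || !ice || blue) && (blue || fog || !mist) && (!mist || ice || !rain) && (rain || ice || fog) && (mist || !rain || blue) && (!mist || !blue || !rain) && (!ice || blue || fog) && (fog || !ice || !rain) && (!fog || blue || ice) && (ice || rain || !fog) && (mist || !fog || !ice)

There are 2^5 = 32 truth assignments over (mist, blue, fog, ice, rain).
Split on fog. With fog = true, the clauses containing fog are satisfied and !fog drops from the rest; 2 of the 2^4 = 16 assignments to the other variables satisfy what remains.
With fog = false, by the same count on the reduced clause set, 2 assignments work.
(One model: mist=F, blue=T, fog=F, ice=T, rain=F.)
Total: 2 + 2 = 4.

4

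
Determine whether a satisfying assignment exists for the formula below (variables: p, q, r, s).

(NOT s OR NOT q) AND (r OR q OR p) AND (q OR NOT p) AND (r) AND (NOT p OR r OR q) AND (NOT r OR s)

Satisfiable

The clause (r) is unit, so r = true.
The clause (s) is unit, so s = true.
The clause (NOT q) is unit, so q = false.
The clause (NOT p) is unit, so p = false.
Every clause now holds.
A satisfying assignment: p ↦ false; q ↦ false; r ↦ true; s ↦ true.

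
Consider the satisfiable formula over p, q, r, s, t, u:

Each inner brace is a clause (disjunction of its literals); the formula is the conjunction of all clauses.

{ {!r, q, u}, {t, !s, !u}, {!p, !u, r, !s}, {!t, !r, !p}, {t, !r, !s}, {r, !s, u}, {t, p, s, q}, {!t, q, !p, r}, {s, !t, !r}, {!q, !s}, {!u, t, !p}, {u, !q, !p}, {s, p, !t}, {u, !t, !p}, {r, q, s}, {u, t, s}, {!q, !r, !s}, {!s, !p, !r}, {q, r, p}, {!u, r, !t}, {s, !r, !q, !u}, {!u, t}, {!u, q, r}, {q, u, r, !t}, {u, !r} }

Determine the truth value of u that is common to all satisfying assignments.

Suppose u = false.
From the singleton clause (!r), r = false.
From the singleton clause (!s), s = false.
From the singleton clause (q), q = true.
From the singleton clause (!p), p = false.
From the singleton clause (!t), t = false.
But (t) is also a unit clause — contradiction.
So every satisfying assignment has u = True.

True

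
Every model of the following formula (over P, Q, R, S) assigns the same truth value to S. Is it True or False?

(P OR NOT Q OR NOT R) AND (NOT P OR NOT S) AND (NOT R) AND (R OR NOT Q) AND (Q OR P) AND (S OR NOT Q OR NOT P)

Suppose S = true.
(NOT P) alone gives P = false.
(NOT R) alone gives R = false.
(NOT Q) alone gives Q = false.
That conflicts with the unit clause (Q).
So every satisfying assignment has S = False.

False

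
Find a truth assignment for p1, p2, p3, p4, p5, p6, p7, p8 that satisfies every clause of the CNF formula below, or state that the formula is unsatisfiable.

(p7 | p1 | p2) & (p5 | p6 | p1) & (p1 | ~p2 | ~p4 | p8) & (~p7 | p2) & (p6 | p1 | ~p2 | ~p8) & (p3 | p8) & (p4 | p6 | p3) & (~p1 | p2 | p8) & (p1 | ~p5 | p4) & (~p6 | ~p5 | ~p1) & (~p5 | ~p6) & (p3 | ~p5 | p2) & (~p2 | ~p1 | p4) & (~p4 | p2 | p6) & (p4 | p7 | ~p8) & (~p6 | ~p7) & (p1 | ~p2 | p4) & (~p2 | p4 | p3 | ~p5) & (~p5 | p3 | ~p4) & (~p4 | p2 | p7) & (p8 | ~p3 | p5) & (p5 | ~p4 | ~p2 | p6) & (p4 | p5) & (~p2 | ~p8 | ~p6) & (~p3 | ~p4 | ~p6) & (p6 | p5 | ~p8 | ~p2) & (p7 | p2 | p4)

Branch on p7: set p7 = 1.
From the singleton clause (p2), p2 = 1.
From the singleton clause (~p6), p6 = 0.
Branch on p5: set p5 = 1.
Branch on p1: set p1 = 1.
From the singleton clause (p4), p4 = 1.
From the singleton clause (p3), p3 = 1.
All clauses hold; p8 can take either value.

p1: 1; p2: 1; p3: 1; p4: 1; p5: 1; p6: 0; p7: 1; p8: 0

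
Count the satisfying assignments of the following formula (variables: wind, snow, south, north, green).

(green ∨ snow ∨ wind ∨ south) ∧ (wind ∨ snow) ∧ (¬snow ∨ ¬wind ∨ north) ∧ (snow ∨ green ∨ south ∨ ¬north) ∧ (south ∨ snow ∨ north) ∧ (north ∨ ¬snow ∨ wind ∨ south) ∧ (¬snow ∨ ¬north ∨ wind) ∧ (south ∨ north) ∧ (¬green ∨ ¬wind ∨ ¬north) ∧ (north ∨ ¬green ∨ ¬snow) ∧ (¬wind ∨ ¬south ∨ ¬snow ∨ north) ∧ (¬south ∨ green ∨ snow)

4

There are 2^5 = 32 truth assignments over (wind, snow, south, north, green).
Split on green. With green = True, the clauses containing green are satisfied and ¬green drops from the rest; 1 of the 2^4 = 16 assignments to the other variables satisfy what remains.
With green = False, by the same count on the reduced clause set, 3 assignments work.
Total: 1 + 3 = 4.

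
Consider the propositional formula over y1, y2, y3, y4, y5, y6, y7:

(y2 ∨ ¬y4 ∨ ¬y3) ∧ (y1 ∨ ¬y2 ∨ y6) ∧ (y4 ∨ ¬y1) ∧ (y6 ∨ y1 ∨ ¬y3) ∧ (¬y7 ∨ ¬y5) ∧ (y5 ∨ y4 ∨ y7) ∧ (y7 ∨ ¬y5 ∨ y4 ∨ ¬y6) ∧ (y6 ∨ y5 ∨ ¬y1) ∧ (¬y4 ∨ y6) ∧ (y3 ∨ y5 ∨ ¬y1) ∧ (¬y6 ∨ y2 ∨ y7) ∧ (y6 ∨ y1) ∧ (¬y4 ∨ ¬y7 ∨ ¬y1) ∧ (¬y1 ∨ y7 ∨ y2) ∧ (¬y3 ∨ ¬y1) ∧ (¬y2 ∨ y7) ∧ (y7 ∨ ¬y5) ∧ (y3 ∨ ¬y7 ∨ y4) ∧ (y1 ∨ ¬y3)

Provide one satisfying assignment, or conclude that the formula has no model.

y1: False; y2: True; y3: False; y4: True; y5: False; y6: True; y7: True

Try y4 = True.
From the singleton clause (y6), y6 = True.
Try y2 = True.
From the singleton clause (y7), y7 = True.
From the singleton clause (¬y5), y5 = False.
From the singleton clause (¬y1), y1 = False.
From the singleton clause (¬y3), y3 = False.
Every clause now holds.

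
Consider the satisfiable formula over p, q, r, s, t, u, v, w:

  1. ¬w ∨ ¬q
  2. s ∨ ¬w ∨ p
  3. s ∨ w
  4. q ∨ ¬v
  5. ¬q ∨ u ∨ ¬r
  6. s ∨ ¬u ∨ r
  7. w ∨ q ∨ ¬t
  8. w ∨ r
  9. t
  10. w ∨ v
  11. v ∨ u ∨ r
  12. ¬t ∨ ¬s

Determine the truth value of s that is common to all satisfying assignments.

False

Suppose s = True.
The clause (t) is unit, so t = True.
That conflicts with the unit clause (¬t).
So every satisfying assignment has s = False.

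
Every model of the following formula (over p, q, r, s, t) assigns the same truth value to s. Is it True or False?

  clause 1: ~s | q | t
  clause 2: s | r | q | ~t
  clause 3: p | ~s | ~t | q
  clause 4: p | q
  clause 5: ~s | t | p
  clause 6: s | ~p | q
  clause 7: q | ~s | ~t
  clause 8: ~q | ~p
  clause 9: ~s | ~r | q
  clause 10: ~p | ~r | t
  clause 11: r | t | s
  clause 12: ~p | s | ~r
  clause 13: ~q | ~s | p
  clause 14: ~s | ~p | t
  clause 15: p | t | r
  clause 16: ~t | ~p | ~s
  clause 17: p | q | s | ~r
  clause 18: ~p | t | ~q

Suppose s = 1.
Case q = 1:
Unit clause (~p) forces p = 0.
Now (p) is unsatisfied and unit — conflict.
Backtrack on q: now try q = 0.
Unit clause (t) forces t = 1.
Now (~t) is unsatisfied and unit — conflict.
Neither q = 1 nor q = 0 works.
So every satisfying assignment has s = False.

False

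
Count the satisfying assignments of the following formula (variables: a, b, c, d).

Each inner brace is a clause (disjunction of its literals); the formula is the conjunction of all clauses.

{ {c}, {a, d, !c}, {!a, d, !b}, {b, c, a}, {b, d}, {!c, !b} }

There are 2^4 = 16 truth assignments over (a, b, c, d).
Split on c. With c = true, the clauses containing c are satisfied and !c drops from the rest; 2 of the 2^3 = 8 assignments to the other variables satisfy what remains.
With c = false, by the same count on the reduced clause set, 0 assignments work.
(One model: a=F, b=F, c=T, d=T.)
Total: 2 + 0 = 2.

2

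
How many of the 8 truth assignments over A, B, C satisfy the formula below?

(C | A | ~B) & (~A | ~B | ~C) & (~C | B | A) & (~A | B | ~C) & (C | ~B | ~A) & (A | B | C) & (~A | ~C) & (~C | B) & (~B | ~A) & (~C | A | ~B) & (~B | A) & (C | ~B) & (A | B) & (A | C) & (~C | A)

There are 2^3 = 8 truth assignments over (A, B, C).
Check each against the 15 clauses (columns in the order A, B, C):
  F F F  ✗ fails (A | B | C)
  F F T  ✗ fails (~C | B | A)
  F T F  ✗ fails (C | A | ~B)
  F T T  ✗ fails (~C | A | ~B)
  T F F  ✓ satisfies all
  T F T  ✗ fails (~A | B | ~C)
  T T F  ✗ fails (C | ~B | ~A)
  T T T  ✗ fails (~A | ~B | ~C)
1 of the 8 rows is a model.

1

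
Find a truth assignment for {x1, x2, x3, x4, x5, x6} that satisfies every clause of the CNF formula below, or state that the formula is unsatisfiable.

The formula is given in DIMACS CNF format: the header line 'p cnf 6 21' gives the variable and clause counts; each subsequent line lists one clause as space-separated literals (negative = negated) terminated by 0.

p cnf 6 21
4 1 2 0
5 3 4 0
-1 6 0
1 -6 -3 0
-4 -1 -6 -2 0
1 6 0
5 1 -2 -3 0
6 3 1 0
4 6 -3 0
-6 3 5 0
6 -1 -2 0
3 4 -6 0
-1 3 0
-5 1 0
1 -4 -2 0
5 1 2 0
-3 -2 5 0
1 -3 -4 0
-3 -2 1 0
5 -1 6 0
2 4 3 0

x1 ↦ True; x2 ↦ False; x3 ↦ True; x4 ↦ False; x5 ↦ True; x6 ↦ True

Branch on x1: set x1 = True.
Unit clause (x6) forces x6 = True.
Unit clause (x3) forces x3 = True.
Branch on x4: set x4 = False.
Branch on x2: set x2 = False.
Every clause is now satisfied; x5 is unconstrained.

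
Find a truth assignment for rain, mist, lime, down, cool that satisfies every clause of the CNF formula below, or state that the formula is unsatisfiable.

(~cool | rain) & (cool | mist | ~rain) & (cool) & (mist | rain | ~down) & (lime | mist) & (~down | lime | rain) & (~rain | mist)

The clause (cool) is unit, so cool = 1.
The clause (rain) is unit, so rain = 1.
The clause (mist) is unit, so mist = 1.
No clause remains; lime, down are free.

rain ↦ 1; mist ↦ 1; lime ↦ 1; down ↦ 1; cool ↦ 1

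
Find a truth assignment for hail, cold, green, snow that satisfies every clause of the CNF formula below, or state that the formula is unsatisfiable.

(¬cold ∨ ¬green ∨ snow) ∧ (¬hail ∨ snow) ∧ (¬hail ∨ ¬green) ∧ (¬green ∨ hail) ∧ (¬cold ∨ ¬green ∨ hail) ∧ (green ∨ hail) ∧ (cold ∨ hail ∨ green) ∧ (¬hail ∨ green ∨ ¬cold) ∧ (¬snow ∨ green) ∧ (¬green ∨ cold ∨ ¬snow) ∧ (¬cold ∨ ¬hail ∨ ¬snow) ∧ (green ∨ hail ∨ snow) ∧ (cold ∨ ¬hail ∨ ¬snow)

Branch on hail: set hail = False.
From the singleton clause (¬green), green = False.
But (green) is also a unit clause — contradiction.
Backtrack on hail: now try hail = True.
From the singleton clause (snow), snow = True.
From the singleton clause (¬green), green = False.
But (green) is also a unit clause — contradiction.
Both values of hail lead to a conflict.

UNSATISFIABLE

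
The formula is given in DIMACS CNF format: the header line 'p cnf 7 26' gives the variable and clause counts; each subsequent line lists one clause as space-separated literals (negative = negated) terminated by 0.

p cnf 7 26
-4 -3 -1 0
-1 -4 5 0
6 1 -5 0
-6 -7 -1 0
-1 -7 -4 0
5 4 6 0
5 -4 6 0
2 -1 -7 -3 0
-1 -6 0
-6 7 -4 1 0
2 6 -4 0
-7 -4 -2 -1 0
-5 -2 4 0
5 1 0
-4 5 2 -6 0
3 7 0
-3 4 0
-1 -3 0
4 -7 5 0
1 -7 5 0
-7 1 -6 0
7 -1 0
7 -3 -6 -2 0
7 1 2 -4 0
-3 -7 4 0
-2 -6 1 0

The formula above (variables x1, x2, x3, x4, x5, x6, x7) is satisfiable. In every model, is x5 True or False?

True

Suppose x5 = False.
The clause (x1) is unit, so x1 = True.
The clause (¬x4) is unit, so x4 = False.
The clause (x6) is unit, so x6 = True.
Now (¬x6) is unsatisfied and unit — conflict.
So every satisfying assignment has x5 = True.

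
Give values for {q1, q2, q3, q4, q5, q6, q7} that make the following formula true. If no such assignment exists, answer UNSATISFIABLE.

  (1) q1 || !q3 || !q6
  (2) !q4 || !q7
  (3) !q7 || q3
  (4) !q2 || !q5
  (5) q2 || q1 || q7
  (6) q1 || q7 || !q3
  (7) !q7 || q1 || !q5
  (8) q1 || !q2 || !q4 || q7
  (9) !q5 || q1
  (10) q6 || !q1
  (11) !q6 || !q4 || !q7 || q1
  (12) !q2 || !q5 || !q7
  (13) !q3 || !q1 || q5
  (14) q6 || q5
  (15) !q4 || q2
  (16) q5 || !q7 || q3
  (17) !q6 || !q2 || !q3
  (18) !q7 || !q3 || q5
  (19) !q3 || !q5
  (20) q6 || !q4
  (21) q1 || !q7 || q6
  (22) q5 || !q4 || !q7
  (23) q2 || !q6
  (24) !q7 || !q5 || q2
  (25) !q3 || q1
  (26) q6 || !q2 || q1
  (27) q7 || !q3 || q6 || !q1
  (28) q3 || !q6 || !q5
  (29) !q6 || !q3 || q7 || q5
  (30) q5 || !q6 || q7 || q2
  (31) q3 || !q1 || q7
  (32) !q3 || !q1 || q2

q1 ↦ false,  q2 ↦ true,  q3 ↦ false,  q4 ↦ false,  q5 ↦ false,  q6 ↦ true,  q7 ↦ false

Case q4 = false:
Case q7 = false:
Case q2 = true:
Unit clause (!q5) forces q5 = false.
Unit clause (q6) forces q6 = true.
Unit clause (!q3) forces q3 = false.
Unit clause (!q1) forces q1 = false.
Every clause now holds.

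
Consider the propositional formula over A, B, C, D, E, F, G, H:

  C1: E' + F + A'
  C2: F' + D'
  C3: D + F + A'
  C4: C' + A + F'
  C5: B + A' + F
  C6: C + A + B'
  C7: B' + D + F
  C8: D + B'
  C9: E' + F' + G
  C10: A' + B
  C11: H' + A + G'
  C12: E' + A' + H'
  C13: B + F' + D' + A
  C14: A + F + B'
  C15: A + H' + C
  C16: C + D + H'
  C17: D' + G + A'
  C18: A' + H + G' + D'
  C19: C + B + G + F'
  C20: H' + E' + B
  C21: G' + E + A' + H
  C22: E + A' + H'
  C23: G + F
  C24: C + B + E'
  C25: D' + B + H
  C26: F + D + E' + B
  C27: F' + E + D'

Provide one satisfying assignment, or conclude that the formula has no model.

Branch on F: set F = 1.
(D') alone gives D = 0.
(B') alone gives B = 0.
(A') alone gives A = 0.
(C') alone gives C = 0.
(H') alone gives H = 0.
(G) alone gives G = 1.
(E') alone gives E = 0.
All clauses are satisfied.

A=0, B=0, C=0, D=0, E=0, F=1, G=1, H=0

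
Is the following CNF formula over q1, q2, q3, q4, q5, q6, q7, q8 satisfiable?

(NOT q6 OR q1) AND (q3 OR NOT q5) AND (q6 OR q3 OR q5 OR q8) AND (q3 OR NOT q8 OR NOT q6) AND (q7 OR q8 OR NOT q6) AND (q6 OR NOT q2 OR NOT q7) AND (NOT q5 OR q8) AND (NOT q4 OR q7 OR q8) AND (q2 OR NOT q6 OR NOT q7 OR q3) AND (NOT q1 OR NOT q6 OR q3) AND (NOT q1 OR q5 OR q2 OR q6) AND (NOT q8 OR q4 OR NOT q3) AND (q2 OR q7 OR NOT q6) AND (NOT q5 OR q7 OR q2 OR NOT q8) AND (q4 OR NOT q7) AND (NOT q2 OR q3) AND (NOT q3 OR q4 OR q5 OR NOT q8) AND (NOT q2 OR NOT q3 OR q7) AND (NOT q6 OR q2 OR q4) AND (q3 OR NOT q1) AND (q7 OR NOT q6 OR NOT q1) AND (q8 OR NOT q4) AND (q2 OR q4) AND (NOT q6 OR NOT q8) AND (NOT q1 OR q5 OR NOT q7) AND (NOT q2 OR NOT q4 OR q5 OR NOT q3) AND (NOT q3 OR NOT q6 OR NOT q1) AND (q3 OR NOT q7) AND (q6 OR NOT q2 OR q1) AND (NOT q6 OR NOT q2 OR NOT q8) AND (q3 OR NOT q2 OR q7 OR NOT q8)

Satisfiable

Case q6 = false:
Case q3 = false:
The clause (NOT q5) is unit, so q5 = false.
The clause (q8) is unit, so q8 = true.
The clause (NOT q2) is unit, so q2 = false.
The clause (NOT q1) is unit, so q1 = false.
The clause (q4) is unit, so q4 = true.
The clause (NOT q7) is unit, so q7 = false.
This assignment satisfies each clause.
A satisfying assignment: q1 ↦ false, q2 ↦ false, q3 ↦ false, q4 ↦ true, q5 ↦ false, q6 ↦ false, q7 ↦ false, q8 ↦ true.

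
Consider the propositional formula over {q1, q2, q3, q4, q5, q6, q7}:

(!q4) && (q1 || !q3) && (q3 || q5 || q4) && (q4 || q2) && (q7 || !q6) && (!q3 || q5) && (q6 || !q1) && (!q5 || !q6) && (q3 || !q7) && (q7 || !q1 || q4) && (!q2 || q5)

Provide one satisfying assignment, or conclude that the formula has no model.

q1 ↦ false; q2 ↦ true; q3 ↦ false; q4 ↦ false; q5 ↦ true; q6 ↦ false; q7 ↦ false

The clause (!q4) is unit, so q4 = false.
The clause (q2) is unit, so q2 = true.
The clause (q5) is unit, so q5 = true.
The clause (!q6) is unit, so q6 = false.
The clause (!q1) is unit, so q1 = false.
The clause (!q3) is unit, so q3 = false.
The clause (!q7) is unit, so q7 = false.
All clauses are satisfied.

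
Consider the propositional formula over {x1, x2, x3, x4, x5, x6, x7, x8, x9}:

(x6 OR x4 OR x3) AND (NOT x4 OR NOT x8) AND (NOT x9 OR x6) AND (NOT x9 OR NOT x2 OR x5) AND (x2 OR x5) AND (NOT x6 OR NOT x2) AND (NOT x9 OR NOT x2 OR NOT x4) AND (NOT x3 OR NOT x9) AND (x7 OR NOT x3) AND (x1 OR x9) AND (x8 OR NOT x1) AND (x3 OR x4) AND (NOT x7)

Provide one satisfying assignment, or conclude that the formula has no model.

Unit clause (NOT x7) forces x7 = false.
Unit clause (NOT x3) forces x3 = false.
Unit clause (x4) forces x4 = true.
Unit clause (NOT x8) forces x8 = false.
Unit clause (NOT x1) forces x1 = false.
Unit clause (x9) forces x9 = true.
Unit clause (x6) forces x6 = true.
Unit clause (NOT x2) forces x2 = false.
Unit clause (x5) forces x5 = true.
All clauses are satisfied.

x1=false, x2=false, x3=false, x4=true, x5=true, x6=true, x7=false, x8=false, x9=true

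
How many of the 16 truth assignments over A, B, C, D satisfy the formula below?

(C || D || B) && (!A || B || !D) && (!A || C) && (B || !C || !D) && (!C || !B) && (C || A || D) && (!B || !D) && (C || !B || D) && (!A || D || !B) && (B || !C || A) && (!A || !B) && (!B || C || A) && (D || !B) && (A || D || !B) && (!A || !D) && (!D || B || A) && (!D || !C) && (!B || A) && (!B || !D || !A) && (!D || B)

There are 2^4 = 16 truth assignments over (A, B, C, D).
Split on C. With C = true, the clauses containing C are satisfied and !C drops from the rest; 1 of the 2^3 = 8 assignments to the other variables satisfy what remains.
With C = false, by the same count on the reduced clause set, 0 assignments work.
(One model: A=T, B=F, C=T, D=F.)
Total: 1 + 0 = 1.

1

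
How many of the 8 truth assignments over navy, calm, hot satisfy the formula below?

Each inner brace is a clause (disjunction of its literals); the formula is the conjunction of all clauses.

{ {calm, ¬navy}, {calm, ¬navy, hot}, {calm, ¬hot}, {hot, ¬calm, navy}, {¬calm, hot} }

There are 2^3 = 8 truth assignments over (navy, calm, hot).
Check each against the 5 clauses (columns in the order navy, calm, hot):
  F F F  ✓ satisfies all
  F F T  ✗ fails (calm ∨ ¬hot)
  F T F  ✗ fails (hot ∨ ¬calm ∨ navy)
  F T T  ✓ satisfies all
  T F F  ✗ fails (calm ∨ ¬navy)
  T F T  ✗ fails (calm ∨ ¬navy)
  T T F  ✗ fails (¬calm ∨ hot)
  T T T  ✓ satisfies all
3 of the 8 rows are models.

3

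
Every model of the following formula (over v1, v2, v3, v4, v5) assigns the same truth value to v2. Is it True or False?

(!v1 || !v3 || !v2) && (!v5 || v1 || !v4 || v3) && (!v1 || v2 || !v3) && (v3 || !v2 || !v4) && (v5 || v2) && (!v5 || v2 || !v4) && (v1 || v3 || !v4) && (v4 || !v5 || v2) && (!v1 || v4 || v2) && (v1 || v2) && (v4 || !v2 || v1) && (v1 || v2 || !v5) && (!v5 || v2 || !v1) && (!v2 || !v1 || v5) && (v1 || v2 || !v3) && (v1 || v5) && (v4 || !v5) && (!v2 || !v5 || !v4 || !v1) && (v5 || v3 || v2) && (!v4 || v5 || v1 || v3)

Suppose v2 = false.
(v5) alone gives v5 = true.
(!v4) alone gives v4 = false.
But (v4) is also a unit clause — contradiction.
So every satisfying assignment has v2 = True.

True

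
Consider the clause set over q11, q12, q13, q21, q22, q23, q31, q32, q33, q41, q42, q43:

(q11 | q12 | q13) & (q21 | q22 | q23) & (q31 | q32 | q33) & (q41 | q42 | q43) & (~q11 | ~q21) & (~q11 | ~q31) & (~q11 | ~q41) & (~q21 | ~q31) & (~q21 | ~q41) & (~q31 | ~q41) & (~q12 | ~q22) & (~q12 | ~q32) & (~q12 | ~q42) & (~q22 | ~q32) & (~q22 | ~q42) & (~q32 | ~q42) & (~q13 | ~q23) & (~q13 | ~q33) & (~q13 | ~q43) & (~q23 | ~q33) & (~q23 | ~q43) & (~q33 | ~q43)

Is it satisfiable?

Unsatisfiable

Try q11 = 0.
Try q12 = 1.
Unit clause (~q22) forces q22 = 0.
Unit clause (~q32) forces q32 = 0.
Unit clause (~q42) forces q42 = 0.
Try q21 = 1.
Unit clause (~q31) forces q31 = 0.
Unit clause (q33) forces q33 = 1.
Unit clause (~q41) forces q41 = 0.
Unit clause (q43) forces q43 = 1.
Now (~q43) is unsatisfied and unit — conflict.
So q21 must be the other value — set q21 = 0.
Unit clause (q23) forces q23 = 1.
Unit clause (~q13) forces q13 = 0.
Unit clause (~q33) forces q33 = 0.
Unit clause (q31) forces q31 = 1.
Unit clause (~q41) forces q41 = 0.
Unit clause (q43) forces q43 = 1.
Now (~q43) is unsatisfied and unit — conflict.
Neither q21 = 1 nor q21 = 0 works.
So q12 must be the other value — set q12 = 0.
Unit clause (q13) forces q13 = 1.
Unit clause (~q23) forces q23 = 0.
Unit clause (~q33) forces q33 = 0.
Unit clause (~q43) forces q43 = 0.
Try q21 = 1.
Unit clause (~q31) forces q31 = 0.
Unit clause (q32) forces q32 = 1.
Unit clause (~q41) forces q41 = 0.
Unit clause (q42) forces q42 = 1.
Now (~q42) is unsatisfied and unit — conflict.
So q21 must be the other value — set q21 = 0.
Unit clause (q22) forces q22 = 1.
Unit clause (~q32) forces q32 = 0.
Unit clause (q31) forces q31 = 1.
Unit clause (~q41) forces q41 = 0.
Unit clause (q42) forces q42 = 1.
Now (~q42) is unsatisfied and unit — conflict.
Neither q21 = 1 nor q21 = 0 works.
Neither q12 = 1 nor q12 = 0 works.
So q11 must be the other value — set q11 = 1.
Unit clause (~q21) forces q21 = 0.
Unit clause (~q31) forces q31 = 0.
Unit clause (~q41) forces q41 = 0.
Try q22 = 1.
Unit clause (~q12) forces q12 = 0.
Unit clause (~q32) forces q32 = 0.
Unit clause (q33) forces q33 = 1.
Unit clause (~q42) forces q42 = 0.
Unit clause (q43) forces q43 = 1.
Now (~q43) is unsatisfied and unit — conflict.
So q22 must be the other value — set q22 = 0.
Unit clause (q23) forces q23 = 1.
Unit clause (~q13) forces q13 = 0.
Unit clause (~q33) forces q33 = 0.
Unit clause (q32) forces q32 = 1.
Unit clause (~q12) forces q12 = 0.
Unit clause (~q42) forces q42 = 0.
Unit clause (q43) forces q43 = 1.
Now (~q43) is unsatisfied and unit — conflict.
Neither q22 = 1 nor q22 = 0 works.
Neither q11 = 1 nor q11 = 0 works.
No assignment satisfies every clause.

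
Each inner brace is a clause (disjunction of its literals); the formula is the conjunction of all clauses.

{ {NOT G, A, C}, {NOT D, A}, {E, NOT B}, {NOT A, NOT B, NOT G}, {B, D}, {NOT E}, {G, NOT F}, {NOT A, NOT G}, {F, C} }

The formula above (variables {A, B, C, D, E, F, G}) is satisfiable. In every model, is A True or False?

Suppose A = false.
(NOT D) alone gives D = false.
(B) alone gives B = true.
(E) alone gives E = true.
Now (NOT E) is unsatisfied and unit — conflict.
So every satisfying assignment has A = True.

True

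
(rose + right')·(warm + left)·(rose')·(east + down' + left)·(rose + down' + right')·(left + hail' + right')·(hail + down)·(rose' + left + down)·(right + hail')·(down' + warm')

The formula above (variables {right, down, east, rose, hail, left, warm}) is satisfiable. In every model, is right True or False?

False

Suppose right = 1.
(rose) alone gives rose = 1.
But (rose') is also a unit clause — contradiction.
So every satisfying assignment has right = False.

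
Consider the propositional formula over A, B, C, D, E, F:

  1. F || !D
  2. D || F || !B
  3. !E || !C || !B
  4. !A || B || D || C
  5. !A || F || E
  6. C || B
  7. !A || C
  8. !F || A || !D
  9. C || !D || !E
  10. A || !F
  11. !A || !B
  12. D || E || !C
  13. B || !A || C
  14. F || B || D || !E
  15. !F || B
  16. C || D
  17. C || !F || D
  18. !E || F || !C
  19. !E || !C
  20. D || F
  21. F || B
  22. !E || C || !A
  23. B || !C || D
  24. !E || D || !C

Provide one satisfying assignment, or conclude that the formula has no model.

Branch on F: set F = true.
(A) alone gives A = true.
(C) alone gives C = true.
(!B) alone gives B = false.
That conflicts with the unit clause (B).
Backtrack on F: now try F = false.
(!D) alone gives D = false.
That conflicts with the unit clause (D).
Both values of F lead to a conflict.

UNSATISFIABLE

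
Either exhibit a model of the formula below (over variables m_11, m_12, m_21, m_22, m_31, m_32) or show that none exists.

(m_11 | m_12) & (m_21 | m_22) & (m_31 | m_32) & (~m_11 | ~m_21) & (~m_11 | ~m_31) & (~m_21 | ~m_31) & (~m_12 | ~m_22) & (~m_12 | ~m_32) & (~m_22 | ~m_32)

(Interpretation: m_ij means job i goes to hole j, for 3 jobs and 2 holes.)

Try m_11 = 1.
Unit clause (~m_21) forces m_21 = 0.
Unit clause (m_22) forces m_22 = 1.
Unit clause (~m_31) forces m_31 = 0.
Unit clause (m_32) forces m_32 = 1.
That conflicts with the unit clause (~m_32).
Backtrack on m_11: now try m_11 = 0.
Unit clause (m_12) forces m_12 = 1.
Unit clause (~m_22) forces m_22 = 0.
Unit clause (m_21) forces m_21 = 1.
Unit clause (~m_31) forces m_31 = 0.
Unit clause (m_32) forces m_32 = 1.
That conflicts with the unit clause (~m_32).
Either choice for m_11 ends in contradiction.

UNSATISFIABLE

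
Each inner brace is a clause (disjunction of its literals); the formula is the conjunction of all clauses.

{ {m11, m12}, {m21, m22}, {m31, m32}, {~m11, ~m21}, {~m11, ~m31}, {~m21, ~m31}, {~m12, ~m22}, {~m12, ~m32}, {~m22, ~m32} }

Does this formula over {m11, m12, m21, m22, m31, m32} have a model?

No

Branch on m11: set m11 = 1.
(~m21) alone gives m21 = 0.
(m22) alone gives m22 = 1.
(~m31) alone gives m31 = 0.
(m32) alone gives m32 = 1.
But (~m32) is also a unit clause — contradiction.
So m11 must be the other value — set m11 = 0.
(m12) alone gives m12 = 1.
(~m22) alone gives m22 = 0.
(m21) alone gives m21 = 1.
(~m31) alone gives m31 = 0.
(m32) alone gives m32 = 1.
But (~m32) is also a unit clause — contradiction.
Neither m11 = 1 nor m11 = 0 works.
No assignment satisfies every clause.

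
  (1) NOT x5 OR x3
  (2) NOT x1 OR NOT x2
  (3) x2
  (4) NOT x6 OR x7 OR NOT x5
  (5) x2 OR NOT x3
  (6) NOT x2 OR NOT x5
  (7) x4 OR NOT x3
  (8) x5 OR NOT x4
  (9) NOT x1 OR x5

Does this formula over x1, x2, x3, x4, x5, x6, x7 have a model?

Yes, satisfiable

(x2) alone gives x2 = true.
(NOT x1) alone gives x1 = false.
(NOT x5) alone gives x5 = false.
(NOT x4) alone gives x4 = false.
(NOT x3) alone gives x3 = false.
No clause remains; x6, x7 are free.
A satisfying assignment: x1: false,  x2: true,  x3: false,  x4: false,  x5: false,  x6: false,  x7: true.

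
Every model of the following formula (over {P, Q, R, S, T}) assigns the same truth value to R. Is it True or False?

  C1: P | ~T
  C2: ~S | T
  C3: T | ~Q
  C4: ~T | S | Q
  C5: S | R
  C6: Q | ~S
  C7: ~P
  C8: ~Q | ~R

Suppose R = 0.
Unit clause (S) forces S = 1.
Unit clause (T) forces T = 1.
Unit clause (P) forces P = 1.
But (~P) is also a unit clause — contradiction.
So every satisfying assignment has R = True.

True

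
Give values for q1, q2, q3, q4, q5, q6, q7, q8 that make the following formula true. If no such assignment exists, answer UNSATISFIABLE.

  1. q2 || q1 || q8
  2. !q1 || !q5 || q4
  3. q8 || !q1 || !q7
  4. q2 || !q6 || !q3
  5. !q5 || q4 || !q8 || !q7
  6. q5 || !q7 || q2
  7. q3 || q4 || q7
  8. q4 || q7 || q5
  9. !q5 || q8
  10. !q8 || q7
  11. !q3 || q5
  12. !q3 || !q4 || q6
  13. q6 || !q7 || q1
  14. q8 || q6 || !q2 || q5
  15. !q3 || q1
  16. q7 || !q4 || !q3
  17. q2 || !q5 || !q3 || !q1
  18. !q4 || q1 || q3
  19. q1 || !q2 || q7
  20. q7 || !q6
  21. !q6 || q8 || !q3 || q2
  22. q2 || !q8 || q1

Branch on q5: set q5 = false.
Unit clause (!q3) forces q3 = false.
Branch on q7: set q7 = true.
Unit clause (q2) forces q2 = true.
Branch on q8: set q8 = true.
Branch on q6: set q6 = true.
Branch on q4: set q4 = true.
Unit clause (q1) forces q1 = true.
Every clause now holds.

q1=true,  q2=true,  q3=false,  q4=true,  q5=false,  q6=true,  q7=true,  q8=true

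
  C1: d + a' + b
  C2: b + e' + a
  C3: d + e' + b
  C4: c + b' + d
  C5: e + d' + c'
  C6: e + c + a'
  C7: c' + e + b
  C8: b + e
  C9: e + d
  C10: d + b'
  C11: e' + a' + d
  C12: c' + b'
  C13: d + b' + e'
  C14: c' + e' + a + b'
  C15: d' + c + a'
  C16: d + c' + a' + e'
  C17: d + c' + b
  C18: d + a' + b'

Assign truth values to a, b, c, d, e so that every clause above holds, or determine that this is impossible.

Try b = 1.
From the singleton clause (d), d = 1.
From the singleton clause (c'), c = 0.
From the singleton clause (a'), a = 0.
Every clause is now satisfied; e is unconstrained.

a ↦ 0,  b ↦ 1,  c ↦ 0,  d ↦ 1,  e ↦ 0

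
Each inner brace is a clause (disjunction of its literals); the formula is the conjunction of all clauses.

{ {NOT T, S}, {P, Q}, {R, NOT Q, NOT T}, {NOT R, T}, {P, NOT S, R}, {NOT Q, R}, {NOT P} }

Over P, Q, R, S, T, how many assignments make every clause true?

There are 2^5 = 32 truth assignments over (P, Q, R, S, T).
Split on T. With T = true, the clauses containing T are satisfied and NOT T drops from the rest; 1 of the 2^4 = 16 assignments to the other variables satisfy what remains.
With T = false, by the same count on the reduced clause set, 0 assignments work.
Total: 1 + 0 = 1.

1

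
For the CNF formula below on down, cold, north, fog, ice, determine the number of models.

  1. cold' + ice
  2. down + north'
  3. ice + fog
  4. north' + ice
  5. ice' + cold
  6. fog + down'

6

There are 2^5 = 32 truth assignments over (down, cold, north, fog, ice).
Split on fog. With fog = 1, the clauses containing fog are satisfied and fog' drops from the rest; 5 of the 2^4 = 16 assignments to the other variables satisfy what remains.
With fog = 0, by the same count on the reduced clause set, 1 assignment works.
(One model: down=F, cold=F, north=F, fog=T, ice=F.)
Total: 5 + 1 = 6.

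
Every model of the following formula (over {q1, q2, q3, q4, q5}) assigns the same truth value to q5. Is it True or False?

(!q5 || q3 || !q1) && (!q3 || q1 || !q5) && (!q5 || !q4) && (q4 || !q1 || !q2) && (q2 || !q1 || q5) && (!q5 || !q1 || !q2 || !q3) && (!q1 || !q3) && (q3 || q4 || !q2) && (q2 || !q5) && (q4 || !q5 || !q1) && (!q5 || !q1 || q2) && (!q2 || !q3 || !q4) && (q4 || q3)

Suppose q5 = true.
(!q4) alone gives q4 = false.
(q2) alone gives q2 = true.
(!q1) alone gives q1 = false.
(!q3) alone gives q3 = false.
That conflicts with the unit clause (q3).
So every satisfying assignment has q5 = False.

False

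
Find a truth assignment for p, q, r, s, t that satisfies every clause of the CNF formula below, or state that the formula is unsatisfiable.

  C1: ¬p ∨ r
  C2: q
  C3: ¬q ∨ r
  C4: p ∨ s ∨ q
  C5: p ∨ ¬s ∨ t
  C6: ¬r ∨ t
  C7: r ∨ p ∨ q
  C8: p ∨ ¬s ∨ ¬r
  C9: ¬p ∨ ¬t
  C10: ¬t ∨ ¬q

UNSATISFIABLE

(q) alone gives q = True.
(r) alone gives r = True.
(t) alone gives t = True.
Now (¬t) is unsatisfied and unit — conflict.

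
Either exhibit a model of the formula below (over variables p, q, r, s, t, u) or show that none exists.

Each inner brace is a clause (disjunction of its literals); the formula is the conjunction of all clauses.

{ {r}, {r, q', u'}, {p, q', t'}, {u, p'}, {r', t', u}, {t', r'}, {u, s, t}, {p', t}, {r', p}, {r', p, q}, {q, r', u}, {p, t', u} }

UNSATISFIABLE

(r) alone gives r = 1.
(t') alone gives t = 0.
(p') alone gives p = 0.
But (p) is also a unit clause — contradiction.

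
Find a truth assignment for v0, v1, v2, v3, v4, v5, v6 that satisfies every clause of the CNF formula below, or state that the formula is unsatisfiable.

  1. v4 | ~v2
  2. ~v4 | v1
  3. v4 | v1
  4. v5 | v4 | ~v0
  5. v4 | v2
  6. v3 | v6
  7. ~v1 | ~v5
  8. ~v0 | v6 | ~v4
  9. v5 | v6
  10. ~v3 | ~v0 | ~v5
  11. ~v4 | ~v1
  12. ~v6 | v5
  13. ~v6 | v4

Suppose v4 = 1.
The clause (v1) is unit, so v1 = 1.
But (~v1) is also a unit clause — contradiction.
So v4 must be the other value — set v4 = 0.
The clause (~v2) is unit, so v2 = 0.
But (v2) is also a unit clause — contradiction.
Neither v4 = 1 nor v4 = 0 works.

UNSATISFIABLE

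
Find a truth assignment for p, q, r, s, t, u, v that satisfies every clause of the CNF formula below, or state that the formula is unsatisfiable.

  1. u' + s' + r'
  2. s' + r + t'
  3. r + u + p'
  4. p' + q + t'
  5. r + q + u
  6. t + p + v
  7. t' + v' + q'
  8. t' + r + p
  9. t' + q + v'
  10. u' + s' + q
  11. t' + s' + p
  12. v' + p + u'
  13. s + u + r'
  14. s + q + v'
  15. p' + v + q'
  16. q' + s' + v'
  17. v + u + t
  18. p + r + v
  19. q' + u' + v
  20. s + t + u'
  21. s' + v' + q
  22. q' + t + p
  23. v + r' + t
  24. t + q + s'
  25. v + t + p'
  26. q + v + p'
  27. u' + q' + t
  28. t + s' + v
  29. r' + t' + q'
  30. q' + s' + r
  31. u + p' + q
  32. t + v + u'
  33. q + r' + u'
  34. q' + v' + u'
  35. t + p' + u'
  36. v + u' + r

Branch on u: set u = 0.
Branch on r: set r = 1.
Unit clause (s) forces s = 1.
Branch on t: set t = 0.
Unit clause (v) forces v = 1.
Unit clause (q') forces q = 0.
Now (q) is unsatisfied and unit — conflict.
That branch fails; take t = 1 instead.
Unit clause (p) forces p = 1.
Unit clause (q) forces q = 1.
Now (q') is unsatisfied and unit — conflict.
Neither t = 1 nor t = 0 works.
That branch fails; take r = 0 instead.
Unit clause (p') forces p = 0.
Unit clause (q) forces q = 1.
Unit clause (t') forces t = 0.
Now (t) is unsatisfied and unit — conflict.
Neither r = 1 nor r = 0 works.
That branch fails; take u = 1 instead.
Branch on s: set s = 0.
Unit clause (t) forces t = 1.
Branch on p: set p = 0.
Unit clause (r) forces r = 1.
Unit clause (v') forces v = 0.
Unit clause (q') forces q = 0.
Now (q) is unsatisfied and unit — conflict.
That branch fails; take p = 1 instead.
Unit clause (q) forces q = 1.
Unit clause (v') forces v = 0.
Now (v) is unsatisfied and unit — conflict.
Neither p = 1 nor p = 0 works.
That branch fails; take s = 1 instead.
Unit clause (r') forces r = 0.
Unit clause (t') forces t = 0.
Unit clause (q) forces q = 1.
Now (q') is unsatisfied and unit — conflict.
Neither s = 1 nor s = 0 works.
Neither u = 1 nor u = 0 works.

UNSATISFIABLE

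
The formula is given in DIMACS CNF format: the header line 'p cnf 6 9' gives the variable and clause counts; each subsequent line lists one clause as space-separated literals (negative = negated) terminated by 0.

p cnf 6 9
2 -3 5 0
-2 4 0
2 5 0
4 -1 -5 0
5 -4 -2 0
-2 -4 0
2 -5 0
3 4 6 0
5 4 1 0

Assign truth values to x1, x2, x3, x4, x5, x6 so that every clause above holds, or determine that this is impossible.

Try x2 = False.
Unit clause (x5) forces x5 = True.
But (¬x5) is also a unit clause — contradiction.
That branch fails; take x2 = True instead.
Unit clause (x4) forces x4 = True.
But (¬x4) is also a unit clause — contradiction.
Neither x2 = True nor x2 = False works.

UNSATISFIABLE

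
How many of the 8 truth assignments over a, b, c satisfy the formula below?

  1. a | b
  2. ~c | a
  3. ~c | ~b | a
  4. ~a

1

There are 2^3 = 8 truth assignments over (a, b, c).
Check each against the 4 clauses (columns in the order a, b, c):
  F F F  ✗ fails (a | b)
  F F T  ✗ fails (a | b)
  F T F  ✓ satisfies all
  F T T  ✗ fails (~c | a)
  T F F  ✗ fails (~a)
  T F T  ✗ fails (~a)
  T T F  ✗ fails (~a)
  T T T  ✗ fails (~a)
1 of the 8 rows is a model.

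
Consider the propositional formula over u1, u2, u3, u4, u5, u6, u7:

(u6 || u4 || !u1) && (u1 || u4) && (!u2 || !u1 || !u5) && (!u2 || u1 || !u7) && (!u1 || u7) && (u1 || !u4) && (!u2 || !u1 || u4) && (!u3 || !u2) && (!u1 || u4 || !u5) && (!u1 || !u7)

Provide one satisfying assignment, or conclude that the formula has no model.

UNSATISFIABLE

Case u1 = true:
The clause (u7) is unit, so u7 = true.
That conflicts with the unit clause (!u7).
Backtrack on u1: now try u1 = false.
The clause (u4) is unit, so u4 = true.
That conflicts with the unit clause (!u4).
Both values of u1 lead to a conflict.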